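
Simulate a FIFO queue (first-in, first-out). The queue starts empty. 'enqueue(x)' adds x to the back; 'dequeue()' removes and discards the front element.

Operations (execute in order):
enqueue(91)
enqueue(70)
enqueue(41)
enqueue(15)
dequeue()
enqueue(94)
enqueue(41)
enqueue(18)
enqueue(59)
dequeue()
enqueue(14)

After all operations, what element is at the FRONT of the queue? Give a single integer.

Answer: 41

Derivation:
enqueue(91): queue = [91]
enqueue(70): queue = [91, 70]
enqueue(41): queue = [91, 70, 41]
enqueue(15): queue = [91, 70, 41, 15]
dequeue(): queue = [70, 41, 15]
enqueue(94): queue = [70, 41, 15, 94]
enqueue(41): queue = [70, 41, 15, 94, 41]
enqueue(18): queue = [70, 41, 15, 94, 41, 18]
enqueue(59): queue = [70, 41, 15, 94, 41, 18, 59]
dequeue(): queue = [41, 15, 94, 41, 18, 59]
enqueue(14): queue = [41, 15, 94, 41, 18, 59, 14]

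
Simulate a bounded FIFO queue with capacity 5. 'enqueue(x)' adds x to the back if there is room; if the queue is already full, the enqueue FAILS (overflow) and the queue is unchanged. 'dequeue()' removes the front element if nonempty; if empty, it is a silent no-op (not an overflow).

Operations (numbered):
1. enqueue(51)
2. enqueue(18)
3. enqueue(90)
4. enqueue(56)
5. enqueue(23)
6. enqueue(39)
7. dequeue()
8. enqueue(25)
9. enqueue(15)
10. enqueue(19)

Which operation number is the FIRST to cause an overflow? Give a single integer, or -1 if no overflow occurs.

1. enqueue(51): size=1
2. enqueue(18): size=2
3. enqueue(90): size=3
4. enqueue(56): size=4
5. enqueue(23): size=5
6. enqueue(39): size=5=cap → OVERFLOW (fail)
7. dequeue(): size=4
8. enqueue(25): size=5
9. enqueue(15): size=5=cap → OVERFLOW (fail)
10. enqueue(19): size=5=cap → OVERFLOW (fail)

Answer: 6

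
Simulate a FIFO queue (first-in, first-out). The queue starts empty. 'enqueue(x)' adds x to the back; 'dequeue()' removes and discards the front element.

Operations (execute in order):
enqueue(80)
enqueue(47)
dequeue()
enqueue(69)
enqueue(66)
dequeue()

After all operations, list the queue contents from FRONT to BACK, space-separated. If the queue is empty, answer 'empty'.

Answer: 69 66

Derivation:
enqueue(80): [80]
enqueue(47): [80, 47]
dequeue(): [47]
enqueue(69): [47, 69]
enqueue(66): [47, 69, 66]
dequeue(): [69, 66]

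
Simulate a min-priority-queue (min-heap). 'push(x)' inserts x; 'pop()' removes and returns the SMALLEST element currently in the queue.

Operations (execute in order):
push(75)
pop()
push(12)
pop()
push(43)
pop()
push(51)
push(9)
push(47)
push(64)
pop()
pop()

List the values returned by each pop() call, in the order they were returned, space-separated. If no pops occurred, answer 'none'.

Answer: 75 12 43 9 47

Derivation:
push(75): heap contents = [75]
pop() → 75: heap contents = []
push(12): heap contents = [12]
pop() → 12: heap contents = []
push(43): heap contents = [43]
pop() → 43: heap contents = []
push(51): heap contents = [51]
push(9): heap contents = [9, 51]
push(47): heap contents = [9, 47, 51]
push(64): heap contents = [9, 47, 51, 64]
pop() → 9: heap contents = [47, 51, 64]
pop() → 47: heap contents = [51, 64]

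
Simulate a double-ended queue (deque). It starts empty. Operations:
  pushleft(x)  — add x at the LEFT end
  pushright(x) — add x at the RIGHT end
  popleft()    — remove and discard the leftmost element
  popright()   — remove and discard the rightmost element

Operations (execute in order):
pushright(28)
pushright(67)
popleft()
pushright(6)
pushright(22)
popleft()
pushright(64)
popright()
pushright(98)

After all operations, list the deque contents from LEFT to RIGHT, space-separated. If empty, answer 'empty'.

pushright(28): [28]
pushright(67): [28, 67]
popleft(): [67]
pushright(6): [67, 6]
pushright(22): [67, 6, 22]
popleft(): [6, 22]
pushright(64): [6, 22, 64]
popright(): [6, 22]
pushright(98): [6, 22, 98]

Answer: 6 22 98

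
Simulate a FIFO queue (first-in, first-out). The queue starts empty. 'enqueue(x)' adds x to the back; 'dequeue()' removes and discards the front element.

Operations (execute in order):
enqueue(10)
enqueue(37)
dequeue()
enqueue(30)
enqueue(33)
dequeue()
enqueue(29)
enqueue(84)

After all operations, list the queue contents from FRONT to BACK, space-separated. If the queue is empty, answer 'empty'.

Answer: 30 33 29 84

Derivation:
enqueue(10): [10]
enqueue(37): [10, 37]
dequeue(): [37]
enqueue(30): [37, 30]
enqueue(33): [37, 30, 33]
dequeue(): [30, 33]
enqueue(29): [30, 33, 29]
enqueue(84): [30, 33, 29, 84]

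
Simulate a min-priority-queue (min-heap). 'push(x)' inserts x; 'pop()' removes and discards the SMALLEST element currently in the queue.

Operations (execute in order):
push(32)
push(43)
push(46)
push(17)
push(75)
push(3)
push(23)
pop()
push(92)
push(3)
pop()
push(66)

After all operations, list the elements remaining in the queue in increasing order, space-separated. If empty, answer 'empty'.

Answer: 17 23 32 43 46 66 75 92

Derivation:
push(32): heap contents = [32]
push(43): heap contents = [32, 43]
push(46): heap contents = [32, 43, 46]
push(17): heap contents = [17, 32, 43, 46]
push(75): heap contents = [17, 32, 43, 46, 75]
push(3): heap contents = [3, 17, 32, 43, 46, 75]
push(23): heap contents = [3, 17, 23, 32, 43, 46, 75]
pop() → 3: heap contents = [17, 23, 32, 43, 46, 75]
push(92): heap contents = [17, 23, 32, 43, 46, 75, 92]
push(3): heap contents = [3, 17, 23, 32, 43, 46, 75, 92]
pop() → 3: heap contents = [17, 23, 32, 43, 46, 75, 92]
push(66): heap contents = [17, 23, 32, 43, 46, 66, 75, 92]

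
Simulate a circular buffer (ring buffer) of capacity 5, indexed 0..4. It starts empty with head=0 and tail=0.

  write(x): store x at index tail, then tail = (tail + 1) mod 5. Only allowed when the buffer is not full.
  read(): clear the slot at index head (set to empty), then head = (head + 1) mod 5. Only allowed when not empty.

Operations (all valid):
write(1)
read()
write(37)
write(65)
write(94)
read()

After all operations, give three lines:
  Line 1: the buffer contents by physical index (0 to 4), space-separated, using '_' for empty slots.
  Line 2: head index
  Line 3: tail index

write(1): buf=[1 _ _ _ _], head=0, tail=1, size=1
read(): buf=[_ _ _ _ _], head=1, tail=1, size=0
write(37): buf=[_ 37 _ _ _], head=1, tail=2, size=1
write(65): buf=[_ 37 65 _ _], head=1, tail=3, size=2
write(94): buf=[_ 37 65 94 _], head=1, tail=4, size=3
read(): buf=[_ _ 65 94 _], head=2, tail=4, size=2

Answer: _ _ 65 94 _
2
4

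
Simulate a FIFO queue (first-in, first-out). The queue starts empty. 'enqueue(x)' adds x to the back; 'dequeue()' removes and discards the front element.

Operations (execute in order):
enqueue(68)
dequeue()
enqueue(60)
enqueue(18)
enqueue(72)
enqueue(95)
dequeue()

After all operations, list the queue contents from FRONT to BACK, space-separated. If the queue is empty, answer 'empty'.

Answer: 18 72 95

Derivation:
enqueue(68): [68]
dequeue(): []
enqueue(60): [60]
enqueue(18): [60, 18]
enqueue(72): [60, 18, 72]
enqueue(95): [60, 18, 72, 95]
dequeue(): [18, 72, 95]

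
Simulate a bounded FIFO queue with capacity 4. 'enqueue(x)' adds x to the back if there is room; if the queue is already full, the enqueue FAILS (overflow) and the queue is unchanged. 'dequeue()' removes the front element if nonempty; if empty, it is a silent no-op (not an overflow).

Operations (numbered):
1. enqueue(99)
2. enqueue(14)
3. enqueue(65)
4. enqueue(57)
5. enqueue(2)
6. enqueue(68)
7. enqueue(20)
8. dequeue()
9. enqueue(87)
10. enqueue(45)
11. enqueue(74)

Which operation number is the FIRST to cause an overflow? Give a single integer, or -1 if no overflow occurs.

Answer: 5

Derivation:
1. enqueue(99): size=1
2. enqueue(14): size=2
3. enqueue(65): size=3
4. enqueue(57): size=4
5. enqueue(2): size=4=cap → OVERFLOW (fail)
6. enqueue(68): size=4=cap → OVERFLOW (fail)
7. enqueue(20): size=4=cap → OVERFLOW (fail)
8. dequeue(): size=3
9. enqueue(87): size=4
10. enqueue(45): size=4=cap → OVERFLOW (fail)
11. enqueue(74): size=4=cap → OVERFLOW (fail)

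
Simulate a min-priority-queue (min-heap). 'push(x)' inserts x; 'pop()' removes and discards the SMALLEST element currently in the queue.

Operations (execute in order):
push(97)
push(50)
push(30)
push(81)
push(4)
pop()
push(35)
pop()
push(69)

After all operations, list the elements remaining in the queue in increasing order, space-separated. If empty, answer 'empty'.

Answer: 35 50 69 81 97

Derivation:
push(97): heap contents = [97]
push(50): heap contents = [50, 97]
push(30): heap contents = [30, 50, 97]
push(81): heap contents = [30, 50, 81, 97]
push(4): heap contents = [4, 30, 50, 81, 97]
pop() → 4: heap contents = [30, 50, 81, 97]
push(35): heap contents = [30, 35, 50, 81, 97]
pop() → 30: heap contents = [35, 50, 81, 97]
push(69): heap contents = [35, 50, 69, 81, 97]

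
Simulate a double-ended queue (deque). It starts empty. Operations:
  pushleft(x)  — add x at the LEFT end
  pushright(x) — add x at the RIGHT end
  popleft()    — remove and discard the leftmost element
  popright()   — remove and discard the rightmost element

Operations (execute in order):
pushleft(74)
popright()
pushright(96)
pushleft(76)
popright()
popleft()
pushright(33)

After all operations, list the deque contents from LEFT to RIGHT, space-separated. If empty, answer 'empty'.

pushleft(74): [74]
popright(): []
pushright(96): [96]
pushleft(76): [76, 96]
popright(): [76]
popleft(): []
pushright(33): [33]

Answer: 33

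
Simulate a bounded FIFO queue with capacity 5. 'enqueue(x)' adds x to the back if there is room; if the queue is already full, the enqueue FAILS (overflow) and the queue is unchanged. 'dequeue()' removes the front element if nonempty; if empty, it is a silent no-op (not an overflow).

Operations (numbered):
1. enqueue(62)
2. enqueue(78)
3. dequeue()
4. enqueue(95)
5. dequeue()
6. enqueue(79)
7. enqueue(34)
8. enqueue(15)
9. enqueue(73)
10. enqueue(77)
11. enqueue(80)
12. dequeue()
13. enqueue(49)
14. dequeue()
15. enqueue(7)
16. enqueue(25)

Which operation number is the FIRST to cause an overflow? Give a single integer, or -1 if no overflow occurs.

Answer: 10

Derivation:
1. enqueue(62): size=1
2. enqueue(78): size=2
3. dequeue(): size=1
4. enqueue(95): size=2
5. dequeue(): size=1
6. enqueue(79): size=2
7. enqueue(34): size=3
8. enqueue(15): size=4
9. enqueue(73): size=5
10. enqueue(77): size=5=cap → OVERFLOW (fail)
11. enqueue(80): size=5=cap → OVERFLOW (fail)
12. dequeue(): size=4
13. enqueue(49): size=5
14. dequeue(): size=4
15. enqueue(7): size=5
16. enqueue(25): size=5=cap → OVERFLOW (fail)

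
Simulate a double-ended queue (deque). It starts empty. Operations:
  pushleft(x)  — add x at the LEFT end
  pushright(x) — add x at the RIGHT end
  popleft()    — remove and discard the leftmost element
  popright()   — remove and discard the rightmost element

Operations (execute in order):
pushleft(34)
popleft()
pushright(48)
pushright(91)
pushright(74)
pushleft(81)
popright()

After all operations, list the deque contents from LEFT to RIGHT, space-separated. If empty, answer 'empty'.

Answer: 81 48 91

Derivation:
pushleft(34): [34]
popleft(): []
pushright(48): [48]
pushright(91): [48, 91]
pushright(74): [48, 91, 74]
pushleft(81): [81, 48, 91, 74]
popright(): [81, 48, 91]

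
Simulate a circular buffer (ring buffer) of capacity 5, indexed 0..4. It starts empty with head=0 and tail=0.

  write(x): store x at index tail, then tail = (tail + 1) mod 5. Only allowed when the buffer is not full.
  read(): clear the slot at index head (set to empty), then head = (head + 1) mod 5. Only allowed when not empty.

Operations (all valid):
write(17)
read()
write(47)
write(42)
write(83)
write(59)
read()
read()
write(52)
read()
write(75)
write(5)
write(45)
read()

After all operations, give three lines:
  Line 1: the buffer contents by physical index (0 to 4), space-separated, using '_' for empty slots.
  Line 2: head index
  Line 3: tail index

write(17): buf=[17 _ _ _ _], head=0, tail=1, size=1
read(): buf=[_ _ _ _ _], head=1, tail=1, size=0
write(47): buf=[_ 47 _ _ _], head=1, tail=2, size=1
write(42): buf=[_ 47 42 _ _], head=1, tail=3, size=2
write(83): buf=[_ 47 42 83 _], head=1, tail=4, size=3
write(59): buf=[_ 47 42 83 59], head=1, tail=0, size=4
read(): buf=[_ _ 42 83 59], head=2, tail=0, size=3
read(): buf=[_ _ _ 83 59], head=3, tail=0, size=2
write(52): buf=[52 _ _ 83 59], head=3, tail=1, size=3
read(): buf=[52 _ _ _ 59], head=4, tail=1, size=2
write(75): buf=[52 75 _ _ 59], head=4, tail=2, size=3
write(5): buf=[52 75 5 _ 59], head=4, tail=3, size=4
write(45): buf=[52 75 5 45 59], head=4, tail=4, size=5
read(): buf=[52 75 5 45 _], head=0, tail=4, size=4

Answer: 52 75 5 45 _
0
4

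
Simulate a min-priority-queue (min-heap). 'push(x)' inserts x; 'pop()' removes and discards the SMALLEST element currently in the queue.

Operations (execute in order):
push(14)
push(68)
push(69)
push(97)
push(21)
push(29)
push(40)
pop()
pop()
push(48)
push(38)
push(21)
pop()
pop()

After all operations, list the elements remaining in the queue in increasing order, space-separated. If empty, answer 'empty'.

push(14): heap contents = [14]
push(68): heap contents = [14, 68]
push(69): heap contents = [14, 68, 69]
push(97): heap contents = [14, 68, 69, 97]
push(21): heap contents = [14, 21, 68, 69, 97]
push(29): heap contents = [14, 21, 29, 68, 69, 97]
push(40): heap contents = [14, 21, 29, 40, 68, 69, 97]
pop() → 14: heap contents = [21, 29, 40, 68, 69, 97]
pop() → 21: heap contents = [29, 40, 68, 69, 97]
push(48): heap contents = [29, 40, 48, 68, 69, 97]
push(38): heap contents = [29, 38, 40, 48, 68, 69, 97]
push(21): heap contents = [21, 29, 38, 40, 48, 68, 69, 97]
pop() → 21: heap contents = [29, 38, 40, 48, 68, 69, 97]
pop() → 29: heap contents = [38, 40, 48, 68, 69, 97]

Answer: 38 40 48 68 69 97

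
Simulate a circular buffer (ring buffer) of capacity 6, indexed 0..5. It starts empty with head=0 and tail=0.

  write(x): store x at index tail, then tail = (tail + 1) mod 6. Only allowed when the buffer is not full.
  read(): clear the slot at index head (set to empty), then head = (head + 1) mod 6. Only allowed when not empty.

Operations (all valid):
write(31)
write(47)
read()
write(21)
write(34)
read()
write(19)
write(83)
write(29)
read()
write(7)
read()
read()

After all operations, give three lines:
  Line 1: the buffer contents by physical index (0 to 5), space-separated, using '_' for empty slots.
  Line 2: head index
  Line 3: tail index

Answer: 29 7 _ _ _ 83
5
2

Derivation:
write(31): buf=[31 _ _ _ _ _], head=0, tail=1, size=1
write(47): buf=[31 47 _ _ _ _], head=0, tail=2, size=2
read(): buf=[_ 47 _ _ _ _], head=1, tail=2, size=1
write(21): buf=[_ 47 21 _ _ _], head=1, tail=3, size=2
write(34): buf=[_ 47 21 34 _ _], head=1, tail=4, size=3
read(): buf=[_ _ 21 34 _ _], head=2, tail=4, size=2
write(19): buf=[_ _ 21 34 19 _], head=2, tail=5, size=3
write(83): buf=[_ _ 21 34 19 83], head=2, tail=0, size=4
write(29): buf=[29 _ 21 34 19 83], head=2, tail=1, size=5
read(): buf=[29 _ _ 34 19 83], head=3, tail=1, size=4
write(7): buf=[29 7 _ 34 19 83], head=3, tail=2, size=5
read(): buf=[29 7 _ _ 19 83], head=4, tail=2, size=4
read(): buf=[29 7 _ _ _ 83], head=5, tail=2, size=3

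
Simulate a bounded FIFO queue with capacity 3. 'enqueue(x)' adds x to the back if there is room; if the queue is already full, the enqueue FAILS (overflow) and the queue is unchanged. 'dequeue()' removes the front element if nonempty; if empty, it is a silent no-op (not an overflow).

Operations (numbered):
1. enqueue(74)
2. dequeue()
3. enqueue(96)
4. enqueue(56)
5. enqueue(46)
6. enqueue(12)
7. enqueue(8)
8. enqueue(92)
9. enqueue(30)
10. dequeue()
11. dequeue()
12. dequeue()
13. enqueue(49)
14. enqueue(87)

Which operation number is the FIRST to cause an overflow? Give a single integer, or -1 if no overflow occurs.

1. enqueue(74): size=1
2. dequeue(): size=0
3. enqueue(96): size=1
4. enqueue(56): size=2
5. enqueue(46): size=3
6. enqueue(12): size=3=cap → OVERFLOW (fail)
7. enqueue(8): size=3=cap → OVERFLOW (fail)
8. enqueue(92): size=3=cap → OVERFLOW (fail)
9. enqueue(30): size=3=cap → OVERFLOW (fail)
10. dequeue(): size=2
11. dequeue(): size=1
12. dequeue(): size=0
13. enqueue(49): size=1
14. enqueue(87): size=2

Answer: 6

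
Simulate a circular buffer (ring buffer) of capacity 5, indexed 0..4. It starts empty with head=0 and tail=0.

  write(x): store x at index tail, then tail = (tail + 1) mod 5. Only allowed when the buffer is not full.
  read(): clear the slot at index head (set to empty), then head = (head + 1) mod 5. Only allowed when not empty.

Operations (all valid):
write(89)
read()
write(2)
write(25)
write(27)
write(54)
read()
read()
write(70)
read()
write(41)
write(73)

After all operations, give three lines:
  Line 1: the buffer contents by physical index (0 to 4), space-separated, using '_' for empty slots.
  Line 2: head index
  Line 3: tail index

Answer: 70 41 73 _ 54
4
3

Derivation:
write(89): buf=[89 _ _ _ _], head=0, tail=1, size=1
read(): buf=[_ _ _ _ _], head=1, tail=1, size=0
write(2): buf=[_ 2 _ _ _], head=1, tail=2, size=1
write(25): buf=[_ 2 25 _ _], head=1, tail=3, size=2
write(27): buf=[_ 2 25 27 _], head=1, tail=4, size=3
write(54): buf=[_ 2 25 27 54], head=1, tail=0, size=4
read(): buf=[_ _ 25 27 54], head=2, tail=0, size=3
read(): buf=[_ _ _ 27 54], head=3, tail=0, size=2
write(70): buf=[70 _ _ 27 54], head=3, tail=1, size=3
read(): buf=[70 _ _ _ 54], head=4, tail=1, size=2
write(41): buf=[70 41 _ _ 54], head=4, tail=2, size=3
write(73): buf=[70 41 73 _ 54], head=4, tail=3, size=4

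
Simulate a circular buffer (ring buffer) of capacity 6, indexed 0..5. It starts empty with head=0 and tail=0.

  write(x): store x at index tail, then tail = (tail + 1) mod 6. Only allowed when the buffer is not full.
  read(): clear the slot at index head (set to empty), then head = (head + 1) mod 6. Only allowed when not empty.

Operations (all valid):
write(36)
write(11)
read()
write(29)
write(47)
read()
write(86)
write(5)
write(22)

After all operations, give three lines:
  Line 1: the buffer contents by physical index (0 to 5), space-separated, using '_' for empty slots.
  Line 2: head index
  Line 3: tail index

Answer: 22 _ 29 47 86 5
2
1

Derivation:
write(36): buf=[36 _ _ _ _ _], head=0, tail=1, size=1
write(11): buf=[36 11 _ _ _ _], head=0, tail=2, size=2
read(): buf=[_ 11 _ _ _ _], head=1, tail=2, size=1
write(29): buf=[_ 11 29 _ _ _], head=1, tail=3, size=2
write(47): buf=[_ 11 29 47 _ _], head=1, tail=4, size=3
read(): buf=[_ _ 29 47 _ _], head=2, tail=4, size=2
write(86): buf=[_ _ 29 47 86 _], head=2, tail=5, size=3
write(5): buf=[_ _ 29 47 86 5], head=2, tail=0, size=4
write(22): buf=[22 _ 29 47 86 5], head=2, tail=1, size=5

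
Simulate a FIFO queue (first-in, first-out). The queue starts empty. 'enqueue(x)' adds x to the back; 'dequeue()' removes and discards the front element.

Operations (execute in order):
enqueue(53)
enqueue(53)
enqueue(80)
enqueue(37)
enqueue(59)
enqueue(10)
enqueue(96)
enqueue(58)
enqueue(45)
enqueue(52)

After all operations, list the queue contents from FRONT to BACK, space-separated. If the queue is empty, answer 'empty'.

enqueue(53): [53]
enqueue(53): [53, 53]
enqueue(80): [53, 53, 80]
enqueue(37): [53, 53, 80, 37]
enqueue(59): [53, 53, 80, 37, 59]
enqueue(10): [53, 53, 80, 37, 59, 10]
enqueue(96): [53, 53, 80, 37, 59, 10, 96]
enqueue(58): [53, 53, 80, 37, 59, 10, 96, 58]
enqueue(45): [53, 53, 80, 37, 59, 10, 96, 58, 45]
enqueue(52): [53, 53, 80, 37, 59, 10, 96, 58, 45, 52]

Answer: 53 53 80 37 59 10 96 58 45 52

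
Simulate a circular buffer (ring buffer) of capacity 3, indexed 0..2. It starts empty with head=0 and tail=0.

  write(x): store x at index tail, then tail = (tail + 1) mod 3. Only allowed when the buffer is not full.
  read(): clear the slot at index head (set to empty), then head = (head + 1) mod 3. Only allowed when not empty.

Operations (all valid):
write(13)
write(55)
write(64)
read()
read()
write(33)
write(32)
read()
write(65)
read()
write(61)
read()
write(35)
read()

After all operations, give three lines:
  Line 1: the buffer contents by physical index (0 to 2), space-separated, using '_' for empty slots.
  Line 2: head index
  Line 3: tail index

Answer: 61 35 _
0
2

Derivation:
write(13): buf=[13 _ _], head=0, tail=1, size=1
write(55): buf=[13 55 _], head=0, tail=2, size=2
write(64): buf=[13 55 64], head=0, tail=0, size=3
read(): buf=[_ 55 64], head=1, tail=0, size=2
read(): buf=[_ _ 64], head=2, tail=0, size=1
write(33): buf=[33 _ 64], head=2, tail=1, size=2
write(32): buf=[33 32 64], head=2, tail=2, size=3
read(): buf=[33 32 _], head=0, tail=2, size=2
write(65): buf=[33 32 65], head=0, tail=0, size=3
read(): buf=[_ 32 65], head=1, tail=0, size=2
write(61): buf=[61 32 65], head=1, tail=1, size=3
read(): buf=[61 _ 65], head=2, tail=1, size=2
write(35): buf=[61 35 65], head=2, tail=2, size=3
read(): buf=[61 35 _], head=0, tail=2, size=2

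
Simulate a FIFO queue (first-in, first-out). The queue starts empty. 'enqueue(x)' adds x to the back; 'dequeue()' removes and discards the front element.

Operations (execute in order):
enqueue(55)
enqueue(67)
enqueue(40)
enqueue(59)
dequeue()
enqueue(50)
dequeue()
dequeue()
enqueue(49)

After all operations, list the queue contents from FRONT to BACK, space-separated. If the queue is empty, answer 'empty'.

enqueue(55): [55]
enqueue(67): [55, 67]
enqueue(40): [55, 67, 40]
enqueue(59): [55, 67, 40, 59]
dequeue(): [67, 40, 59]
enqueue(50): [67, 40, 59, 50]
dequeue(): [40, 59, 50]
dequeue(): [59, 50]
enqueue(49): [59, 50, 49]

Answer: 59 50 49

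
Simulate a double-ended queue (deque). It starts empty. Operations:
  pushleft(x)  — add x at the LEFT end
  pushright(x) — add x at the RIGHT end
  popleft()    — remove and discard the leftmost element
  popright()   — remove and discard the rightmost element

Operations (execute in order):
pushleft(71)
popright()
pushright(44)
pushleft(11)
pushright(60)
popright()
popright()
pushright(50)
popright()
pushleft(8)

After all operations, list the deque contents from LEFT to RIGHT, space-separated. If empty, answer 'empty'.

Answer: 8 11

Derivation:
pushleft(71): [71]
popright(): []
pushright(44): [44]
pushleft(11): [11, 44]
pushright(60): [11, 44, 60]
popright(): [11, 44]
popright(): [11]
pushright(50): [11, 50]
popright(): [11]
pushleft(8): [8, 11]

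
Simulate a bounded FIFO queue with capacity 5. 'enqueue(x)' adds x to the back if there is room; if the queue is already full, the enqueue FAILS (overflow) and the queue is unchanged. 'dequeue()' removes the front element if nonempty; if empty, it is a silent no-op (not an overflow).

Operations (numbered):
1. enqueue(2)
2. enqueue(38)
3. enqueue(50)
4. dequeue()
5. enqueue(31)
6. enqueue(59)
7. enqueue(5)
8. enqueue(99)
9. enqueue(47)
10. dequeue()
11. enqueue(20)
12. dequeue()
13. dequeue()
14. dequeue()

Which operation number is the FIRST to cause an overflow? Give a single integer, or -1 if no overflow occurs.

1. enqueue(2): size=1
2. enqueue(38): size=2
3. enqueue(50): size=3
4. dequeue(): size=2
5. enqueue(31): size=3
6. enqueue(59): size=4
7. enqueue(5): size=5
8. enqueue(99): size=5=cap → OVERFLOW (fail)
9. enqueue(47): size=5=cap → OVERFLOW (fail)
10. dequeue(): size=4
11. enqueue(20): size=5
12. dequeue(): size=4
13. dequeue(): size=3
14. dequeue(): size=2

Answer: 8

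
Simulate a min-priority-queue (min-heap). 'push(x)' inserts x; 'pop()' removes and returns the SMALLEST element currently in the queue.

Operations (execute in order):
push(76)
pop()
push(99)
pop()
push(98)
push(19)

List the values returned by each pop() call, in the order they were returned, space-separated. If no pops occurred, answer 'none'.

Answer: 76 99

Derivation:
push(76): heap contents = [76]
pop() → 76: heap contents = []
push(99): heap contents = [99]
pop() → 99: heap contents = []
push(98): heap contents = [98]
push(19): heap contents = [19, 98]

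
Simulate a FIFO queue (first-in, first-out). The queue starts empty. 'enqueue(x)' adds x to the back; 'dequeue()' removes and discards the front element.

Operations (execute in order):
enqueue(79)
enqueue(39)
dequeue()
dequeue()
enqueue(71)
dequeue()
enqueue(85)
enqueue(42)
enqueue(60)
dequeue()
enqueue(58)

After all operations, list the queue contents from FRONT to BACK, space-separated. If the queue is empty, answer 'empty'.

enqueue(79): [79]
enqueue(39): [79, 39]
dequeue(): [39]
dequeue(): []
enqueue(71): [71]
dequeue(): []
enqueue(85): [85]
enqueue(42): [85, 42]
enqueue(60): [85, 42, 60]
dequeue(): [42, 60]
enqueue(58): [42, 60, 58]

Answer: 42 60 58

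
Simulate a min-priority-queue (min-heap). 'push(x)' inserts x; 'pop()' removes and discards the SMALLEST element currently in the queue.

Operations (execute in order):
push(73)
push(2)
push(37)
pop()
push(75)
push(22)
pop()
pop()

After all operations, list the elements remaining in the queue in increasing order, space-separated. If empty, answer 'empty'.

Answer: 73 75

Derivation:
push(73): heap contents = [73]
push(2): heap contents = [2, 73]
push(37): heap contents = [2, 37, 73]
pop() → 2: heap contents = [37, 73]
push(75): heap contents = [37, 73, 75]
push(22): heap contents = [22, 37, 73, 75]
pop() → 22: heap contents = [37, 73, 75]
pop() → 37: heap contents = [73, 75]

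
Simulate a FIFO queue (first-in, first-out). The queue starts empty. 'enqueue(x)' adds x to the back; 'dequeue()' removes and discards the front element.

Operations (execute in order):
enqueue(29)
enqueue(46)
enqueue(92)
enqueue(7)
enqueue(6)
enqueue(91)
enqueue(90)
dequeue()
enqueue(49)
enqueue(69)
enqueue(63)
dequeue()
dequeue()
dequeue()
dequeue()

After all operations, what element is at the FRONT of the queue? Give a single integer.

enqueue(29): queue = [29]
enqueue(46): queue = [29, 46]
enqueue(92): queue = [29, 46, 92]
enqueue(7): queue = [29, 46, 92, 7]
enqueue(6): queue = [29, 46, 92, 7, 6]
enqueue(91): queue = [29, 46, 92, 7, 6, 91]
enqueue(90): queue = [29, 46, 92, 7, 6, 91, 90]
dequeue(): queue = [46, 92, 7, 6, 91, 90]
enqueue(49): queue = [46, 92, 7, 6, 91, 90, 49]
enqueue(69): queue = [46, 92, 7, 6, 91, 90, 49, 69]
enqueue(63): queue = [46, 92, 7, 6, 91, 90, 49, 69, 63]
dequeue(): queue = [92, 7, 6, 91, 90, 49, 69, 63]
dequeue(): queue = [7, 6, 91, 90, 49, 69, 63]
dequeue(): queue = [6, 91, 90, 49, 69, 63]
dequeue(): queue = [91, 90, 49, 69, 63]

Answer: 91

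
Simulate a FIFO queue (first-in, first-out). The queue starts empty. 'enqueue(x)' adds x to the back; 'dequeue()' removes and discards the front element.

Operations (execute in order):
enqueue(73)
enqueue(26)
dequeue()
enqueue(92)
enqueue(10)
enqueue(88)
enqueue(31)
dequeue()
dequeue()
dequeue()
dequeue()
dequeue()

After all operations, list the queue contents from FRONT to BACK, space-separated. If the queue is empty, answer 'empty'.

Answer: empty

Derivation:
enqueue(73): [73]
enqueue(26): [73, 26]
dequeue(): [26]
enqueue(92): [26, 92]
enqueue(10): [26, 92, 10]
enqueue(88): [26, 92, 10, 88]
enqueue(31): [26, 92, 10, 88, 31]
dequeue(): [92, 10, 88, 31]
dequeue(): [10, 88, 31]
dequeue(): [88, 31]
dequeue(): [31]
dequeue(): []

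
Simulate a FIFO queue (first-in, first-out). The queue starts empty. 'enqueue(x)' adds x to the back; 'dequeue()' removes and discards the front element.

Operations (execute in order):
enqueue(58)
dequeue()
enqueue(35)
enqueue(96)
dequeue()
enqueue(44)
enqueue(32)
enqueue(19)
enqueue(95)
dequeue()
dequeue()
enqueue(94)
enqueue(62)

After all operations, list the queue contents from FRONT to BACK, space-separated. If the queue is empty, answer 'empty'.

enqueue(58): [58]
dequeue(): []
enqueue(35): [35]
enqueue(96): [35, 96]
dequeue(): [96]
enqueue(44): [96, 44]
enqueue(32): [96, 44, 32]
enqueue(19): [96, 44, 32, 19]
enqueue(95): [96, 44, 32, 19, 95]
dequeue(): [44, 32, 19, 95]
dequeue(): [32, 19, 95]
enqueue(94): [32, 19, 95, 94]
enqueue(62): [32, 19, 95, 94, 62]

Answer: 32 19 95 94 62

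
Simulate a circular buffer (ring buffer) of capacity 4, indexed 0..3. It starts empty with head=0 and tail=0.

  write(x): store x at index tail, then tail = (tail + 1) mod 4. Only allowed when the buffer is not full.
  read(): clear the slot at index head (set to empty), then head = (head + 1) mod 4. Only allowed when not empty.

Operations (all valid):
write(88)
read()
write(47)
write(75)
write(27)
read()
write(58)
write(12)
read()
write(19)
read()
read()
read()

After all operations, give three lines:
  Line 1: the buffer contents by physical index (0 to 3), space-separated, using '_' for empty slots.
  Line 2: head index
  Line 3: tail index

write(88): buf=[88 _ _ _], head=0, tail=1, size=1
read(): buf=[_ _ _ _], head=1, tail=1, size=0
write(47): buf=[_ 47 _ _], head=1, tail=2, size=1
write(75): buf=[_ 47 75 _], head=1, tail=3, size=2
write(27): buf=[_ 47 75 27], head=1, tail=0, size=3
read(): buf=[_ _ 75 27], head=2, tail=0, size=2
write(58): buf=[58 _ 75 27], head=2, tail=1, size=3
write(12): buf=[58 12 75 27], head=2, tail=2, size=4
read(): buf=[58 12 _ 27], head=3, tail=2, size=3
write(19): buf=[58 12 19 27], head=3, tail=3, size=4
read(): buf=[58 12 19 _], head=0, tail=3, size=3
read(): buf=[_ 12 19 _], head=1, tail=3, size=2
read(): buf=[_ _ 19 _], head=2, tail=3, size=1

Answer: _ _ 19 _
2
3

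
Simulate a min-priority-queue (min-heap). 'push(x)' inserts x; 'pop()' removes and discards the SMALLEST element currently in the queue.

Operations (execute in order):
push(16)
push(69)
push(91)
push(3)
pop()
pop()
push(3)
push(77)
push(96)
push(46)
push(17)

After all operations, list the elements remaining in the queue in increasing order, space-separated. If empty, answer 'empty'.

Answer: 3 17 46 69 77 91 96

Derivation:
push(16): heap contents = [16]
push(69): heap contents = [16, 69]
push(91): heap contents = [16, 69, 91]
push(3): heap contents = [3, 16, 69, 91]
pop() → 3: heap contents = [16, 69, 91]
pop() → 16: heap contents = [69, 91]
push(3): heap contents = [3, 69, 91]
push(77): heap contents = [3, 69, 77, 91]
push(96): heap contents = [3, 69, 77, 91, 96]
push(46): heap contents = [3, 46, 69, 77, 91, 96]
push(17): heap contents = [3, 17, 46, 69, 77, 91, 96]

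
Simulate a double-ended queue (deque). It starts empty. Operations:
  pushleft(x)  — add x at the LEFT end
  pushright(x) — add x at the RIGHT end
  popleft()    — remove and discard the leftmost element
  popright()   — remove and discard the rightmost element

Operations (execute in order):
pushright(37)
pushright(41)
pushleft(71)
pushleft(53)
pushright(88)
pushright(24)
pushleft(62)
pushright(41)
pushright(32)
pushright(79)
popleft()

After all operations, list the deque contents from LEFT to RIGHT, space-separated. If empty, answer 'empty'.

Answer: 53 71 37 41 88 24 41 32 79

Derivation:
pushright(37): [37]
pushright(41): [37, 41]
pushleft(71): [71, 37, 41]
pushleft(53): [53, 71, 37, 41]
pushright(88): [53, 71, 37, 41, 88]
pushright(24): [53, 71, 37, 41, 88, 24]
pushleft(62): [62, 53, 71, 37, 41, 88, 24]
pushright(41): [62, 53, 71, 37, 41, 88, 24, 41]
pushright(32): [62, 53, 71, 37, 41, 88, 24, 41, 32]
pushright(79): [62, 53, 71, 37, 41, 88, 24, 41, 32, 79]
popleft(): [53, 71, 37, 41, 88, 24, 41, 32, 79]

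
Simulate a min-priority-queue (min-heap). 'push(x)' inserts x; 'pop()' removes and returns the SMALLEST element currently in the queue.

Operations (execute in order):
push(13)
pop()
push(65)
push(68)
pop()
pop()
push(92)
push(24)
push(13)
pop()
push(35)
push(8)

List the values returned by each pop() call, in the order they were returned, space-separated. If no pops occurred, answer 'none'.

Answer: 13 65 68 13

Derivation:
push(13): heap contents = [13]
pop() → 13: heap contents = []
push(65): heap contents = [65]
push(68): heap contents = [65, 68]
pop() → 65: heap contents = [68]
pop() → 68: heap contents = []
push(92): heap contents = [92]
push(24): heap contents = [24, 92]
push(13): heap contents = [13, 24, 92]
pop() → 13: heap contents = [24, 92]
push(35): heap contents = [24, 35, 92]
push(8): heap contents = [8, 24, 35, 92]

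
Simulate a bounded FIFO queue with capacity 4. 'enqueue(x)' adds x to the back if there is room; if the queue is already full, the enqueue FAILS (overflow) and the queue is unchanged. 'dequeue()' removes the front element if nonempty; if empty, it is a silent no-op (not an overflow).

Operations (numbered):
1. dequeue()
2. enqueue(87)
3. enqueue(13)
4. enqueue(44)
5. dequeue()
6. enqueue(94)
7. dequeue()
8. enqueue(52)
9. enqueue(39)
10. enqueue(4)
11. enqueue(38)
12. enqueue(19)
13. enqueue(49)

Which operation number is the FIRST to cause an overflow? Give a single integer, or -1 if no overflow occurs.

1. dequeue(): empty, no-op, size=0
2. enqueue(87): size=1
3. enqueue(13): size=2
4. enqueue(44): size=3
5. dequeue(): size=2
6. enqueue(94): size=3
7. dequeue(): size=2
8. enqueue(52): size=3
9. enqueue(39): size=4
10. enqueue(4): size=4=cap → OVERFLOW (fail)
11. enqueue(38): size=4=cap → OVERFLOW (fail)
12. enqueue(19): size=4=cap → OVERFLOW (fail)
13. enqueue(49): size=4=cap → OVERFLOW (fail)

Answer: 10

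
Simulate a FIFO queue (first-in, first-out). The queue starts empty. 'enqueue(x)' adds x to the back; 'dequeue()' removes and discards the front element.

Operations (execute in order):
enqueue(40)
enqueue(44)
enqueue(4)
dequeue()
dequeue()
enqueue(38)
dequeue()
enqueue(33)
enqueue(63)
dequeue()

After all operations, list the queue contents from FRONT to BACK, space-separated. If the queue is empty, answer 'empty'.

enqueue(40): [40]
enqueue(44): [40, 44]
enqueue(4): [40, 44, 4]
dequeue(): [44, 4]
dequeue(): [4]
enqueue(38): [4, 38]
dequeue(): [38]
enqueue(33): [38, 33]
enqueue(63): [38, 33, 63]
dequeue(): [33, 63]

Answer: 33 63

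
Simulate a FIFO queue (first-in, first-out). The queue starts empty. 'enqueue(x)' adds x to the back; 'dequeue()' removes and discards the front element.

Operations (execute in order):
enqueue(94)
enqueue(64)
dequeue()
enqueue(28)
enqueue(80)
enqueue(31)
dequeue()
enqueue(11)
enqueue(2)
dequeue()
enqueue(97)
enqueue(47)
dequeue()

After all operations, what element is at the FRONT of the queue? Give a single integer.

enqueue(94): queue = [94]
enqueue(64): queue = [94, 64]
dequeue(): queue = [64]
enqueue(28): queue = [64, 28]
enqueue(80): queue = [64, 28, 80]
enqueue(31): queue = [64, 28, 80, 31]
dequeue(): queue = [28, 80, 31]
enqueue(11): queue = [28, 80, 31, 11]
enqueue(2): queue = [28, 80, 31, 11, 2]
dequeue(): queue = [80, 31, 11, 2]
enqueue(97): queue = [80, 31, 11, 2, 97]
enqueue(47): queue = [80, 31, 11, 2, 97, 47]
dequeue(): queue = [31, 11, 2, 97, 47]

Answer: 31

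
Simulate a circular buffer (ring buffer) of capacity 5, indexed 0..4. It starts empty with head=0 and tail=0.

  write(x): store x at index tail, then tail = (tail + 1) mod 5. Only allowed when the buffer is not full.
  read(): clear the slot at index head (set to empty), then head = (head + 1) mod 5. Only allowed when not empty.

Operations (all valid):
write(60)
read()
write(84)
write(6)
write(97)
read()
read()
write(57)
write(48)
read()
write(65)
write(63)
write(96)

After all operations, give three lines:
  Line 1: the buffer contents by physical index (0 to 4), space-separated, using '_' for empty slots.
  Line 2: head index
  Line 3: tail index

write(60): buf=[60 _ _ _ _], head=0, tail=1, size=1
read(): buf=[_ _ _ _ _], head=1, tail=1, size=0
write(84): buf=[_ 84 _ _ _], head=1, tail=2, size=1
write(6): buf=[_ 84 6 _ _], head=1, tail=3, size=2
write(97): buf=[_ 84 6 97 _], head=1, tail=4, size=3
read(): buf=[_ _ 6 97 _], head=2, tail=4, size=2
read(): buf=[_ _ _ 97 _], head=3, tail=4, size=1
write(57): buf=[_ _ _ 97 57], head=3, tail=0, size=2
write(48): buf=[48 _ _ 97 57], head=3, tail=1, size=3
read(): buf=[48 _ _ _ 57], head=4, tail=1, size=2
write(65): buf=[48 65 _ _ 57], head=4, tail=2, size=3
write(63): buf=[48 65 63 _ 57], head=4, tail=3, size=4
write(96): buf=[48 65 63 96 57], head=4, tail=4, size=5

Answer: 48 65 63 96 57
4
4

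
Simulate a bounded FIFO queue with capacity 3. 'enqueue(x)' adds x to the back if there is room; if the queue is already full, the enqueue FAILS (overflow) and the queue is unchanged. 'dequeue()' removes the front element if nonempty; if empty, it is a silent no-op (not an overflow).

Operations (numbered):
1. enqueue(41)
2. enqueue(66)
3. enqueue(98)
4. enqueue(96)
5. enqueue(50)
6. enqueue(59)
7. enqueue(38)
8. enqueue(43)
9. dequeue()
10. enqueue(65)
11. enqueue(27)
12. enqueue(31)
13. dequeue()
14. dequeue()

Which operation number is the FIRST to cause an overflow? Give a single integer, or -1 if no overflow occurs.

1. enqueue(41): size=1
2. enqueue(66): size=2
3. enqueue(98): size=3
4. enqueue(96): size=3=cap → OVERFLOW (fail)
5. enqueue(50): size=3=cap → OVERFLOW (fail)
6. enqueue(59): size=3=cap → OVERFLOW (fail)
7. enqueue(38): size=3=cap → OVERFLOW (fail)
8. enqueue(43): size=3=cap → OVERFLOW (fail)
9. dequeue(): size=2
10. enqueue(65): size=3
11. enqueue(27): size=3=cap → OVERFLOW (fail)
12. enqueue(31): size=3=cap → OVERFLOW (fail)
13. dequeue(): size=2
14. dequeue(): size=1

Answer: 4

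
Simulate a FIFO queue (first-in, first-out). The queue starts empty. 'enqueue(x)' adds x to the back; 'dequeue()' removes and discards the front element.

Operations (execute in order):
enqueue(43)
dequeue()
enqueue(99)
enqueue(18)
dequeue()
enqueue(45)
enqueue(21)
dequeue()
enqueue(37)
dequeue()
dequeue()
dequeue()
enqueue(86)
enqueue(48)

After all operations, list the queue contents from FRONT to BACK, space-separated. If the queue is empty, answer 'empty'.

enqueue(43): [43]
dequeue(): []
enqueue(99): [99]
enqueue(18): [99, 18]
dequeue(): [18]
enqueue(45): [18, 45]
enqueue(21): [18, 45, 21]
dequeue(): [45, 21]
enqueue(37): [45, 21, 37]
dequeue(): [21, 37]
dequeue(): [37]
dequeue(): []
enqueue(86): [86]
enqueue(48): [86, 48]

Answer: 86 48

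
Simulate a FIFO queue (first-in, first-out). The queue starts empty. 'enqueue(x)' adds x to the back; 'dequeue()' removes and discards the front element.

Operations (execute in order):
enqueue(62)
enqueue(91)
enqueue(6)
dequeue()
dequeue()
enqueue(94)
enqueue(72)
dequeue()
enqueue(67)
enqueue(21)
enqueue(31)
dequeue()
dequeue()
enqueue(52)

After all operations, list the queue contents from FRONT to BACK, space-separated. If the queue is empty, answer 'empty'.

Answer: 67 21 31 52

Derivation:
enqueue(62): [62]
enqueue(91): [62, 91]
enqueue(6): [62, 91, 6]
dequeue(): [91, 6]
dequeue(): [6]
enqueue(94): [6, 94]
enqueue(72): [6, 94, 72]
dequeue(): [94, 72]
enqueue(67): [94, 72, 67]
enqueue(21): [94, 72, 67, 21]
enqueue(31): [94, 72, 67, 21, 31]
dequeue(): [72, 67, 21, 31]
dequeue(): [67, 21, 31]
enqueue(52): [67, 21, 31, 52]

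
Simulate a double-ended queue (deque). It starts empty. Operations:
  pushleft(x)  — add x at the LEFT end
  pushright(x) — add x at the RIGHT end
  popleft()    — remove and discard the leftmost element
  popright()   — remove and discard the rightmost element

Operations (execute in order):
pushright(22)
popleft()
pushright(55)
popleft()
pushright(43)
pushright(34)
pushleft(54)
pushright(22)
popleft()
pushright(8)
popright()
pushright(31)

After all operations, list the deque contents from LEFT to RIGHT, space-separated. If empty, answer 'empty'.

Answer: 43 34 22 31

Derivation:
pushright(22): [22]
popleft(): []
pushright(55): [55]
popleft(): []
pushright(43): [43]
pushright(34): [43, 34]
pushleft(54): [54, 43, 34]
pushright(22): [54, 43, 34, 22]
popleft(): [43, 34, 22]
pushright(8): [43, 34, 22, 8]
popright(): [43, 34, 22]
pushright(31): [43, 34, 22, 31]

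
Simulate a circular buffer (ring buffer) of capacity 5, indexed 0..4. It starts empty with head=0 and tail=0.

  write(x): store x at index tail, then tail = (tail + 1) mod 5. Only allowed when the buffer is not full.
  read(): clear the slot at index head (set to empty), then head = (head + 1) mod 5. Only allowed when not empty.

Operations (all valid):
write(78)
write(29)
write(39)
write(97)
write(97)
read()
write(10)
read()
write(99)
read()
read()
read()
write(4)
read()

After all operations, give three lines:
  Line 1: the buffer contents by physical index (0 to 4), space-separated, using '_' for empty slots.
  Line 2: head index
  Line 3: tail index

Answer: _ 99 4 _ _
1
3

Derivation:
write(78): buf=[78 _ _ _ _], head=0, tail=1, size=1
write(29): buf=[78 29 _ _ _], head=0, tail=2, size=2
write(39): buf=[78 29 39 _ _], head=0, tail=3, size=3
write(97): buf=[78 29 39 97 _], head=0, tail=4, size=4
write(97): buf=[78 29 39 97 97], head=0, tail=0, size=5
read(): buf=[_ 29 39 97 97], head=1, tail=0, size=4
write(10): buf=[10 29 39 97 97], head=1, tail=1, size=5
read(): buf=[10 _ 39 97 97], head=2, tail=1, size=4
write(99): buf=[10 99 39 97 97], head=2, tail=2, size=5
read(): buf=[10 99 _ 97 97], head=3, tail=2, size=4
read(): buf=[10 99 _ _ 97], head=4, tail=2, size=3
read(): buf=[10 99 _ _ _], head=0, tail=2, size=2
write(4): buf=[10 99 4 _ _], head=0, tail=3, size=3
read(): buf=[_ 99 4 _ _], head=1, tail=3, size=2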